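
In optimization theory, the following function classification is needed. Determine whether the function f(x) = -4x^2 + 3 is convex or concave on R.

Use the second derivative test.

f(x) = -4x^2 + 3
f'(x) = -8x + 0
f''(x) = -8
Since f''(x) = -8 < 0 for all x, f is concave on R.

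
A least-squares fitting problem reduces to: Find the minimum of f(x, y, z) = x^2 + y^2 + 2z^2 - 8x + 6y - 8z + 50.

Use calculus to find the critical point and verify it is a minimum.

f(x,y,z) = x^2 + y^2 + 2z^2 - 8x + 6y - 8z + 50
df/dx = 2x + (-8) = 0 => x = 4
df/dy = 2y + (6) = 0 => y = -3
df/dz = 4z + (-8) = 0 => z = 2
f(4,-3,2) = 1*(4)^2 + 1*(-3)^2 + 2*(2)^2 + -8*(4) + 6*(-3) + -8*(2) + 50 = 17
Hessian is diagonal with entries 2, 2, 4 > 0, confirmed minimum.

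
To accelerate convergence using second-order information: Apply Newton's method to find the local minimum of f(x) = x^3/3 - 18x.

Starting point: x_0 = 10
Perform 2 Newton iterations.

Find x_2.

f(x) = x^3/3 - 18x
f'(x) = x^2 - 18, f''(x) = 2x
Newton update: x_{n+1} = x_n - (x_n^2 - 18)/(2*x_n)
Step 1: x_0 = 10, f'=82, f''=20, x_1 = 59/10
Step 2: x_1 = 59/10, f'=1681/100, f''=59/5, x_2 = 5281/1180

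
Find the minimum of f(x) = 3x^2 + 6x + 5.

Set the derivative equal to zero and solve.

f(x) = 3x^2 + 6x + 5
f'(x) = 6x + (6) = 0
x = -6/6 = -1
f(-1) = 2
Since f''(x) = 6 > 0, this is a minimum.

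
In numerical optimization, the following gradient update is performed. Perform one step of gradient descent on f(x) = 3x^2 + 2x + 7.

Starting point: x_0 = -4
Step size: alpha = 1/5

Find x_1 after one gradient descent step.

f(x) = 3x^2 + 2x + 7
f'(x) = 6x + 2
f'(-4) = 6*-4 + (2) = -22
x_1 = x_0 - alpha * f'(x_0) = -4 - 1/5 * -22 = 2/5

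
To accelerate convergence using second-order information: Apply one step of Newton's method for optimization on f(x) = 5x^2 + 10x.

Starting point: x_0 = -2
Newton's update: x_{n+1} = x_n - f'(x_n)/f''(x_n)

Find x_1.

f(x) = 5x^2 + 10x
f'(x) = 10x + (10), f''(x) = 10
Newton step: x_1 = x_0 - f'(x_0)/f''(x_0)
f'(-2) = -10
x_1 = -2 - -10/10 = -1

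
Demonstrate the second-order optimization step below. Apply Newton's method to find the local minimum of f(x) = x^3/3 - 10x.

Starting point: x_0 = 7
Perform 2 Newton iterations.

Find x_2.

f(x) = x^3/3 - 10x
f'(x) = x^2 - 10, f''(x) = 2x
Newton update: x_{n+1} = x_n - (x_n^2 - 10)/(2*x_n)
Step 1: x_0 = 7, f'=39, f''=14, x_1 = 59/14
Step 2: x_1 = 59/14, f'=1521/196, f''=59/7, x_2 = 5441/1652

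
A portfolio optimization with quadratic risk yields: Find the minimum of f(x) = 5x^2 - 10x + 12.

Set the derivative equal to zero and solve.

f(x) = 5x^2 - 10x + 12
f'(x) = 10x + (-10) = 0
x = 10/10 = 1
f(1) = 7
Since f''(x) = 10 > 0, this is a minimum.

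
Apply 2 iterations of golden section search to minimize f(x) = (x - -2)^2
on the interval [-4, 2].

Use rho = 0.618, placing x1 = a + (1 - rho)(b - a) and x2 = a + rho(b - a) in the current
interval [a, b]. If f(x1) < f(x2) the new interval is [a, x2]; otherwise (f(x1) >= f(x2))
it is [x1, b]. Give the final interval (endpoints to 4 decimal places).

Golden section search for min of f(x) = (x - -2)^2 on [-4, 2].
Each step: x1 = a + (1 - rho)(b - a), x2 = a + rho(b - a); if f(x1) < f(x2) keep [a, x2], otherwise keep [x1, b].
Step 1: [-4.0000, 2.0000], x1=-1.7080 (f=0.0853), x2=-0.2920 (f=2.9173); f(x1) < f(x2) => keep [-4.0000, -0.2920]
Step 2: [-4.0000, -0.2920], x1=-2.5835 (f=0.3405), x2=-1.7085 (f=0.0850); f(x1) > f(x2) => keep [-2.5835, -0.2920]
Final interval: [-2.5835, -0.2920]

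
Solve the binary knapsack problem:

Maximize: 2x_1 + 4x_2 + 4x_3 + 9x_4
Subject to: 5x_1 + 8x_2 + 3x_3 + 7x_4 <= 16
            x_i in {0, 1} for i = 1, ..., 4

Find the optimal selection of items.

Items: item 1 (v=2, w=5), item 2 (v=4, w=8), item 3 (v=4, w=3), item 4 (v=9, w=7)
Capacity: 16
Checking all 16 subsets (w = total weight, v = total value):
  {}: w = 0, v = 0
  {1}: w = 5, v = 2
  {2}: w = 8, v = 4
  {3}: w = 3, v = 4
  {4}: w = 7, v = 9
  {1, 2}: w = 13, v = 6
  {1, 3}: w = 8, v = 6
  {1, 4}: w = 12, v = 11
  {2, 3}: w = 11, v = 8
  {2, 4}: w = 15, v = 13
  {3, 4}: w = 10, v = 13
  {1, 2, 3}: w = 16, v = 10
  {1, 2, 4}: w = 20 > 16, infeasible
  {1, 3, 4}: w = 15, v = 15
  {2, 3, 4}: w = 18 > 16, infeasible
  {1, 2, 3, 4}: w = 23 > 16, infeasible
Best feasible subset: items [1, 3, 4]
Total weight: 15 <= 16, total value: 15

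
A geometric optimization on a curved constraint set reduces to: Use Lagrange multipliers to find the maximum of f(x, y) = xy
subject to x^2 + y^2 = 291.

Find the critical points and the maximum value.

Lagrange conditions: y = 2*lambda*x and x = 2*lambda*y
If x = 0 then y = 0, violating the constraint, so x, y != 0.
Dividing: y/x = x/y => x^2 = y^2 => y = x or y = -x
Constraint: 2x^2 = 291 => x^2 = 291/2 => x = +/-sqrt(291/2)
Critical points: (sqrt(291/2), sqrt(291/2)), (-sqrt(291/2), -sqrt(291/2)), (sqrt(291/2), -sqrt(291/2)), (-sqrt(291/2), sqrt(291/2))
  y = x:  xy = x^2 = 291/2  at (sqrt(291/2), sqrt(291/2)) and (-sqrt(291/2), -sqrt(291/2))
  y = -x: xy = -x^2 = -291/2 at (sqrt(291/2), -sqrt(291/2)) and (-sqrt(291/2), sqrt(291/2))
Maximum xy = 291/2 at (sqrt(291/2), sqrt(291/2)) and (-sqrt(291/2), -sqrt(291/2))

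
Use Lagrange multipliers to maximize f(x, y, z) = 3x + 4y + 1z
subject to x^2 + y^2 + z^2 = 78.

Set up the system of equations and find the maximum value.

Lagrange conditions: 3 = 2*lambda*x, 4 = 2*lambda*y, 1 = 2*lambda*z
So x:3 = y:4 = z:1, i.e. x = 3t, y = 4t, z = 1t
Constraint: t^2*(3^2 + 4^2 + 1^2) = 78
  t^2 * 26 = 78  =>  t = sqrt(3)
Maximum = 3*3t + 4*4t + 1*1t = 26*sqrt(3) = sqrt(2028)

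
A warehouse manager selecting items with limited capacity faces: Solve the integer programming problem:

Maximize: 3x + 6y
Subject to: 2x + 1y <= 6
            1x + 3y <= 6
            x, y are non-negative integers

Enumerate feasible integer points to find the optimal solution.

Constraint 1: 2x + 1y <= 6
Constraint 2: 1x + 3y <= 6
Feasible x range (need y >= 0): 0 <= x <= min(6/2, 6/1) => x in {0, ..., 3}.
Enumerate feasible integer points row by row (the coefficient of y is 6 > 0, so for each x the largest feasible y gives the best value):
  x = 0: y <= min((6 - 2*0)/1, (6 - 1*0)/3) => y in {0, ..., 2}; best 3*0 + 6*2 = 12
  x = 1: y <= min((6 - 2*1)/1, (6 - 1*1)/3) => y in {0, ..., 1}; best 3*1 + 6*1 = 9
  x = 2: y <= min((6 - 2*2)/1, (6 - 1*2)/3) => y in {0, ..., 1}; best 3*2 + 6*1 = 12
  x = 3: y <= min((6 - 2*3)/1, (6 - 1*3)/3) => y in {0}; best 3*3 + 6*0 = 9
The maximum 3x + 6y = 12 is achieved at x = 0, y = 2.
(The same value 12 is also attained at (2, 1).)
Check: 2*0 + 1*2 = 2 <= 6 and 1*0 + 3*2 = 6 <= 6.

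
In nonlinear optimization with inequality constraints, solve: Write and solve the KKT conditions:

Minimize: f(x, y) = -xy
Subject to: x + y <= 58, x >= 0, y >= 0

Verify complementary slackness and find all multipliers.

Problem: min -xy s.t. x + y <= 58 (multiplier lambda), x >= 0 (mu_x), y >= 0 (mu_y)
KKT stationarity: -y + lambda - mu_x = 0, -x + lambda - mu_y = 0, with lambda, mu_x, mu_y >= 0
Complementary slackness: lambda*(x + y - 58) = 0, mu_x*x = 0, mu_y*y = 0
If lambda = 0: y = -mu_x <= 0 and x = -mu_y <= 0 force x = y = 0 with f = 0; but x = y = 29 is feasible with f = -841 < 0, so this is not the minimum. Hence lambda > 0 and x + y = 58.
Try x > 0, y > 0 (so mu_x = mu_y = 0): y = lambda, x = lambda => x = y = lambda
x + y = 58 => 2*lambda = 58 => lambda = 29
x* = y* = 29 > 0, consistent with mu_x = mu_y = 0.
(Any feasible point with x = 0 or y = 0 has f = 0 > -841, so the minimum is not on those boundaries.)
min(-xy) = -841 (i.e. max xy = 841)
Multipliers: lambda = 29, mu_x = 0, mu_y = 0
Complementary slackness: lambda*(x + y - 58) = 29*(29 + 29 - 58) = 0, mu_x*x = 0*29 = 0, mu_y*y = 0*29 = 0. Satisfied.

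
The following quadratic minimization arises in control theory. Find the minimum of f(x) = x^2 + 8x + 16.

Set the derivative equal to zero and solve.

f(x) = x^2 + 8x + 16
f'(x) = 2x + (8) = 0
x = -8/2 = -4
f(-4) = 0
Since f''(x) = 2 > 0, this is a minimum.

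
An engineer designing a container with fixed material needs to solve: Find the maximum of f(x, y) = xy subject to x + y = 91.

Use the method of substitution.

Substitute y = 91 - x into f(x,y) = xy:
g(x) = x(91 - x) = 91x - x^2
g'(x) = 91 - 2x = 0  =>  x = 91/2
y = 91 - 91/2 = 91/2
Maximum value = (91/2) * (91/2) = 8281/4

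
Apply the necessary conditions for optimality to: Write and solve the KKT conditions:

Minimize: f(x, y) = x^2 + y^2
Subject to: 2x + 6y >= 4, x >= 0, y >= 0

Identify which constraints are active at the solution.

KKT conditions for min x^2 + y^2 s.t. 2x + 6y >= 4, x >= 0, y >= 0:
Stationarity: 2x = mu*2 + mu_x, 2y = mu*6 + mu_y, with mu, mu_x, mu_y >= 0
Complementary slackness: mu*(2x + 6y - 4) = 0, mu_x*x = 0, mu_y*y = 0
(0, 0) is infeasible (2*0 + 6*0 < 4), so if mu = 0 stationarity would force x = mu_x/2 >= 0, y = mu_y/2 >= 0 with mu_x*x = mu_y*y = 0, i.e. x = y = 0: contradiction. Hence mu > 0 and 2x + 6y = 4 is active.
Try x > 0, y > 0 (so mu_x = mu_y = 0): x = 2*mu/2, y = 6*mu/2
Substitute: 2*(2*mu/2) + 6*(6*mu/2) = 4
  mu*40/2 = 4 => mu = 1/5
x* = 1/5 > 0, y* = 3/5 > 0, consistent with mu_x = mu_y = 0.
f is convex and the constraints are linear, so this KKT point is the global minimum.
f* = 2/5
Active constraints: 2x + 6y >= 4 (holds with equality, mu = 1/5 > 0); x >= 0 and y >= 0 are inactive (mu_x = mu_y = 0).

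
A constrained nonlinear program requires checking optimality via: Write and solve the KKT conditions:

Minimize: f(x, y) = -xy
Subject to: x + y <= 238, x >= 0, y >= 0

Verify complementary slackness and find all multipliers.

Problem: min -xy s.t. x + y <= 238 (multiplier lambda), x >= 0 (mu_x), y >= 0 (mu_y)
KKT stationarity: -y + lambda - mu_x = 0, -x + lambda - mu_y = 0, with lambda, mu_x, mu_y >= 0
Complementary slackness: lambda*(x + y - 238) = 0, mu_x*x = 0, mu_y*y = 0
If lambda = 0: y = -mu_x <= 0 and x = -mu_y <= 0 force x = y = 0 with f = 0; but x = y = 119 is feasible with f = -14161 < 0, so this is not the minimum. Hence lambda > 0 and x + y = 238.
Try x > 0, y > 0 (so mu_x = mu_y = 0): y = lambda, x = lambda => x = y = lambda
x + y = 238 => 2*lambda = 238 => lambda = 119
x* = y* = 119 > 0, consistent with mu_x = mu_y = 0.
(Any feasible point with x = 0 or y = 0 has f = 0 > -14161, so the minimum is not on those boundaries.)
min(-xy) = -14161 (i.e. max xy = 14161)
Multipliers: lambda = 119, mu_x = 0, mu_y = 0
Complementary slackness: lambda*(x + y - 238) = 119*(119 + 119 - 238) = 0, mu_x*x = 0*119 = 0, mu_y*y = 0*119 = 0. Satisfied.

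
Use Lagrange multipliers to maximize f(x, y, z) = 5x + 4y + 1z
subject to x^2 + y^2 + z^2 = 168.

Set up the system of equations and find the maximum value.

Lagrange conditions: 5 = 2*lambda*x, 4 = 2*lambda*y, 1 = 2*lambda*z
So x:5 = y:4 = z:1, i.e. x = 5t, y = 4t, z = 1t
Constraint: t^2*(5^2 + 4^2 + 1^2) = 168
  t^2 * 42 = 168  =>  t = sqrt(4)
Maximum = 5*5t + 4*4t + 1*1t = 42*sqrt(4) = 84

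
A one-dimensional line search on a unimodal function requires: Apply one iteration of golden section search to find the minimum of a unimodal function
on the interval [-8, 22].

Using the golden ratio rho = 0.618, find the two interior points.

Golden section search on [-8, 22].
Golden ratio rho = 0.618 (approx).
Interior points:
  x_1 = -8 + (1-0.618)*30 = 3.4600
  x_2 = -8 + 0.618*30 = 10.5400
Compare f(x_1) and f(x_2) to determine which subinterval to keep.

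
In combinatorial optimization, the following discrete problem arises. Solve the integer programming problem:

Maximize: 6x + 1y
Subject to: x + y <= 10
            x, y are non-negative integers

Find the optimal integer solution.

Objective: 6x + 1y, constraint: x + y <= 10
Coefficient of x is 6 >= coefficient of y is 1, so allocate the entire budget to x.
Optimal: x = 10, y = 0, value = 60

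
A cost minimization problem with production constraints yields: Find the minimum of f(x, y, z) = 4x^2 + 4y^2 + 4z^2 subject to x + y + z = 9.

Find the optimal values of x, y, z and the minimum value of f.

Using Lagrange multipliers on f = 4x^2 + 4y^2 + 4z^2 with constraint x + y + z = 9:
Conditions: 2*4*x = lambda, 2*4*y = lambda, 2*4*z = lambda
So x = lambda/8, y = lambda/8, z = lambda/8
Substituting into constraint: lambda * (3/8) = 9
lambda = 24
x = 3, y = 3, z = 3
Minimum value = 108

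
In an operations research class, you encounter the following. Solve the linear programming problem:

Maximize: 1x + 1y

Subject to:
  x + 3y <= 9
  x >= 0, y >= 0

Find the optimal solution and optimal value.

The feasible region has vertices at [(0, 0), (9, 0), (0, 3)].
Checking objective 1x + 1y at each vertex:
  (0, 0): 1*0 + 1*0 = 0
  (9, 0): 1*9 + 1*0 = 9
  (0, 3): 1*0 + 1*3 = 3
Maximum is 9 at (9, 0).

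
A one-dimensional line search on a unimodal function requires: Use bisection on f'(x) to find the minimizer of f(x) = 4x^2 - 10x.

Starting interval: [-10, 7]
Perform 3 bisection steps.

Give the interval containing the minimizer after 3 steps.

Finding critical point of f(x) = 4x^2 - 10x using bisection on f'(x) = 8x + -10.
f'(x) = 0 when x = 5/4.
Starting interval: [-10, 7]
Step 1: mid = -3/2, f'(mid) = -22, new interval = [-3/2, 7]
Step 2: mid = 11/4, f'(mid) = 12, new interval = [-3/2, 11/4]
Step 3: mid = 5/8, f'(mid) = -5, new interval = [5/8, 11/4]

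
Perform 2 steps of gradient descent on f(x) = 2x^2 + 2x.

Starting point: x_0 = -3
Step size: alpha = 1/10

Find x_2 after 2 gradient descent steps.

f(x) = 2x^2 + 2x, f'(x) = 4x + (2)
Step 1: f'(-3) = -10, x_1 = -3 - 1/10 * -10 = -2
Step 2: f'(-2) = -6, x_2 = -2 - 1/10 * -6 = -7/5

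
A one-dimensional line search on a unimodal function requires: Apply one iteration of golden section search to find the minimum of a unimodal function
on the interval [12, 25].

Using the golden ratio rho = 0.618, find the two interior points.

Golden section search on [12, 25].
Golden ratio rho = 0.618 (approx).
Interior points:
  x_1 = 12 + (1-0.618)*13 = 16.9660
  x_2 = 12 + 0.618*13 = 20.0340
Compare f(x_1) and f(x_2) to determine which subinterval to keep.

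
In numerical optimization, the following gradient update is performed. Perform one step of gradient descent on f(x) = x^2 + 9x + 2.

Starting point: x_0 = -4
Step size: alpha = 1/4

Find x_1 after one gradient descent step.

f(x) = x^2 + 9x + 2
f'(x) = 2x + 9
f'(-4) = 2*-4 + (9) = 1
x_1 = x_0 - alpha * f'(x_0) = -4 - 1/4 * 1 = -17/4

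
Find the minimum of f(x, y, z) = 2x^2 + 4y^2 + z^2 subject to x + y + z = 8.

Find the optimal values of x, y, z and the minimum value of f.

Using Lagrange multipliers on f = 2x^2 + 4y^2 + z^2 with constraint x + y + z = 8:
Conditions: 2*2*x = lambda, 2*4*y = lambda, 2*1*z = lambda
So x = lambda/4, y = lambda/8, z = lambda/2
Substituting into constraint: lambda * (7/8) = 8
lambda = 64/7
x = 16/7, y = 8/7, z = 32/7
Minimum value = 256/7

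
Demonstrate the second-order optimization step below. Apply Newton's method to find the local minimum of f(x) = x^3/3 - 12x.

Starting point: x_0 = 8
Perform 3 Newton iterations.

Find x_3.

f(x) = x^3/3 - 12x
f'(x) = x^2 - 12, f''(x) = 2x
Newton update: x_{n+1} = x_n - (x_n^2 - 12)/(2*x_n)
Step 1: x_0 = 8, f'=52, f''=16, x_1 = 19/4
Step 2: x_1 = 19/4, f'=169/16, f''=19/2, x_2 = 553/152
Step 3: x_2 = 553/152, f'=28561/23104, f''=553/76, x_3 = 583057/168112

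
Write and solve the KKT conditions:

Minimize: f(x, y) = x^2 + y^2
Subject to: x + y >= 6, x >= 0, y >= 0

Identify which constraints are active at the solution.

KKT conditions for min x^2 + y^2 s.t. 1x + 1y >= 6, x >= 0, y >= 0:
Stationarity: 2x = mu*1 + mu_x, 2y = mu*1 + mu_y, with mu, mu_x, mu_y >= 0
Complementary slackness: mu*(x + y - 6) = 0, mu_x*x = 0, mu_y*y = 0
(0, 0) is infeasible (1*0 + 1*0 < 6), so if mu = 0 stationarity would force x = mu_x/2 >= 0, y = mu_y/2 >= 0 with mu_x*x = mu_y*y = 0, i.e. x = y = 0: contradiction. Hence mu > 0 and x + y = 6 is active.
Try x > 0, y > 0 (so mu_x = mu_y = 0): x = 1*mu/2, y = 1*mu/2
Substitute: 1*(1*mu/2) + 1*(1*mu/2) = 6
  mu*2/2 = 6 => mu = 6
x* = 3 > 0, y* = 3 > 0, consistent with mu_x = mu_y = 0.
f is convex and the constraints are linear, so this KKT point is the global minimum.
f* = 18
Active constraints: x + y >= 6 (holds with equality, mu = 6 > 0); x >= 0 and y >= 0 are inactive (mu_x = mu_y = 0).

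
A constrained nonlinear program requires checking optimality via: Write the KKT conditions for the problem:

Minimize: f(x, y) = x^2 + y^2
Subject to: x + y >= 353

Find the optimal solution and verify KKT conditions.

KKT conditions for min x^2 + y^2 s.t. x + y >= 353:
Stationarity: 2x = mu, 2y = mu
So x = y = mu/2.
Complementary slackness: mu*(x + y - 353) = 0
Primal feasibility: x + y >= 353; dual feasibility: mu >= 0
If mu = 0 then x = y = 0, but 0 + 0 < 353 is infeasible, so the constraint is active.
Constraint active: x + y = 2*(mu/2) = 353 => mu = 353
x = y = 353/2, f = 124609/2
Verify: stationarity 2*(353/2) = 353 = mu; primal 353/2 + 353/2 = 353 >= 353; dual mu = 353 >= 0; complementary slackness 353*(353 - 353) = 0. All KKT conditions hold.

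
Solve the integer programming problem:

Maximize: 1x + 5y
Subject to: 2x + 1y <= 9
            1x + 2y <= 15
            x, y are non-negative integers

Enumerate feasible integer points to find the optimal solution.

Constraint 1: 2x + 1y <= 9
Constraint 2: 1x + 2y <= 15
Feasible x range (need y >= 0): 0 <= x <= min(9/2, 15/1) => x in {0, ..., 4}.
Enumerate feasible integer points row by row (the coefficient of y is 5 > 0, so for each x the largest feasible y gives the best value):
  x = 0: y <= min((9 - 2*0)/1, (15 - 1*0)/2) => y in {0, ..., 7}; best 1*0 + 5*7 = 35
  x = 1: y <= min((9 - 2*1)/1, (15 - 1*1)/2) => y in {0, ..., 7}; best 1*1 + 5*7 = 36
  x = 2: y <= min((9 - 2*2)/1, (15 - 1*2)/2) => y in {0, ..., 5}; best 1*2 + 5*5 = 27
  x = 3: y <= min((9 - 2*3)/1, (15 - 1*3)/2) => y in {0, ..., 3}; best 1*3 + 5*3 = 18
  x = 4: y <= min((9 - 2*4)/1, (15 - 1*4)/2) => y in {0, ..., 1}; best 1*4 + 5*1 = 9
The maximum 1x + 5y = 36 is achieved at x = 1, y = 7.
Check: 2*1 + 1*7 = 9 <= 9 and 1*1 + 2*7 = 15 <= 15.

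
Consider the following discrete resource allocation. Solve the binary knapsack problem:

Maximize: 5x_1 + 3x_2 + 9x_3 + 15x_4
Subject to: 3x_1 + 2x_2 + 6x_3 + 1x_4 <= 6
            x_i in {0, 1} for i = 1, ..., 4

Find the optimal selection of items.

Items: item 1 (v=5, w=3), item 2 (v=3, w=2), item 3 (v=9, w=6), item 4 (v=15, w=1)
Capacity: 6
Checking all 16 subsets (w = total weight, v = total value):
  {}: w = 0, v = 0
  {1}: w = 3, v = 5
  {2}: w = 2, v = 3
  {3}: w = 6, v = 9
  {4}: w = 1, v = 15
  {1, 2}: w = 5, v = 8
  {1, 3}: w = 9 > 6, infeasible
  {1, 4}: w = 4, v = 20
  {2, 3}: w = 8 > 6, infeasible
  {2, 4}: w = 3, v = 18
  {3, 4}: w = 7 > 6, infeasible
  {1, 2, 3}: w = 11 > 6, infeasible
  {1, 2, 4}: w = 6, v = 23
  {1, 3, 4}: w = 10 > 6, infeasible
  {2, 3, 4}: w = 9 > 6, infeasible
  {1, 2, 3, 4}: w = 12 > 6, infeasible
Best feasible subset: items [1, 2, 4]
Total weight: 6 <= 6, total value: 23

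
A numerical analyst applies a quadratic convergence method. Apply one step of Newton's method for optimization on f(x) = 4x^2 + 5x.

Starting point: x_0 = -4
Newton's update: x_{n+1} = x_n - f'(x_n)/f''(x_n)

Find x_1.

f(x) = 4x^2 + 5x
f'(x) = 8x + (5), f''(x) = 8
Newton step: x_1 = x_0 - f'(x_0)/f''(x_0)
f'(-4) = -27
x_1 = -4 - -27/8 = -5/8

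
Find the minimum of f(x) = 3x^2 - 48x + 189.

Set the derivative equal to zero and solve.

f(x) = 3x^2 - 48x + 189
f'(x) = 6x + (-48) = 0
x = 48/6 = 8
f(8) = -3
Since f''(x) = 6 > 0, this is a minimum.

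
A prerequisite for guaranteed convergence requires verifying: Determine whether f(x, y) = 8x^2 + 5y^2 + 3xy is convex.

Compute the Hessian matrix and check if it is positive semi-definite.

f(x,y) = 8x^2 + 5y^2 + 3xy
Hessian H = [[16, 3], [3, 10]]
trace(H) = 26, det(H) = 151
Eigenvalues: (26 +/- sqrt(72)) / 2 = 17.24, 8.757
Since both eigenvalues > 0, f is convex.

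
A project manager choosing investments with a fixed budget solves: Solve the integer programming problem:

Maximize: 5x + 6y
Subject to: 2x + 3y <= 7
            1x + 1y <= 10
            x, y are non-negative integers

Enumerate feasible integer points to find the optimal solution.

Constraint 1: 2x + 3y <= 7
Constraint 2: 1x + 1y <= 10
Feasible x range (need y >= 0): 0 <= x <= min(7/2, 10/1) => x in {0, ..., 3}.
Enumerate feasible integer points row by row (the coefficient of y is 6 > 0, so for each x the largest feasible y gives the best value):
  x = 0: y <= min((7 - 2*0)/3, (10 - 1*0)/1) => y in {0, ..., 2}; best 5*0 + 6*2 = 12
  x = 1: y <= min((7 - 2*1)/3, (10 - 1*1)/1) => y in {0, ..., 1}; best 5*1 + 6*1 = 11
  x = 2: y <= min((7 - 2*2)/3, (10 - 1*2)/1) => y in {0, ..., 1}; best 5*2 + 6*1 = 16
  x = 3: y <= min((7 - 2*3)/3, (10 - 1*3)/1) => y in {0}; best 5*3 + 6*0 = 15
The maximum 5x + 6y = 16 is achieved at x = 2, y = 1.
Check: 2*2 + 3*1 = 7 <= 7 and 1*2 + 1*1 = 3 <= 10.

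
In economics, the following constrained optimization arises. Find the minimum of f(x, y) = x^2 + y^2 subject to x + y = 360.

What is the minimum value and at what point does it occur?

Substitute y = 360 - x into f(x,y) = x^2 + y^2:
g(x) = x^2 + (360 - x)^2 = 2x^2 - 720x + 129600
g'(x) = 4x - 720 = 0  =>  x = 180
y = 360 - 180 = 180
Minimum value = 180^2 + 180^2 = 64800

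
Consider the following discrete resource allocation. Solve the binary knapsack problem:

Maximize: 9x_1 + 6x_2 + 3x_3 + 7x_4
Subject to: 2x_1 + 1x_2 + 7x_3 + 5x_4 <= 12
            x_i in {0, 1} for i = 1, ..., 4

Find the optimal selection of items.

Items: item 1 (v=9, w=2), item 2 (v=6, w=1), item 3 (v=3, w=7), item 4 (v=7, w=5)
Capacity: 12
Checking all 16 subsets (w = total weight, v = total value):
  {}: w = 0, v = 0
  {1}: w = 2, v = 9
  {2}: w = 1, v = 6
  {3}: w = 7, v = 3
  {4}: w = 5, v = 7
  {1, 2}: w = 3, v = 15
  {1, 3}: w = 9, v = 12
  {1, 4}: w = 7, v = 16
  {2, 3}: w = 8, v = 9
  {2, 4}: w = 6, v = 13
  {3, 4}: w = 12, v = 10
  {1, 2, 3}: w = 10, v = 18
  {1, 2, 4}: w = 8, v = 22
  {1, 3, 4}: w = 14 > 12, infeasible
  {2, 3, 4}: w = 13 > 12, infeasible
  {1, 2, 3, 4}: w = 15 > 12, infeasible
Best feasible subset: items [1, 2, 4]
Total weight: 8 <= 12, total value: 22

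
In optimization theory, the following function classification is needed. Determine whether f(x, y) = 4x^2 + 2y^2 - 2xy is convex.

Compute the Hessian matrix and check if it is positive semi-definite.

f(x,y) = 4x^2 + 2y^2 - 2xy
Hessian H = [[8, -2], [-2, 4]]
trace(H) = 12, det(H) = 28
Eigenvalues: (12 +/- sqrt(32)) / 2 = 8.828, 3.172
Since both eigenvalues > 0, f is convex.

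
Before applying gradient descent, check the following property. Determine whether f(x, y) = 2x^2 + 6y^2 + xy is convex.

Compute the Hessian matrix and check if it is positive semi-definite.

f(x,y) = 2x^2 + 6y^2 + xy
Hessian H = [[4, 1], [1, 12]]
trace(H) = 16, det(H) = 47
Eigenvalues: (16 +/- sqrt(68)) / 2 = 12.12, 3.877
Since both eigenvalues > 0, f is convex.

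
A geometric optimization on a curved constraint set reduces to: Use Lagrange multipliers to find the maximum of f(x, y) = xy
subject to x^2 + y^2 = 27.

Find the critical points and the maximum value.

Lagrange conditions: y = 2*lambda*x and x = 2*lambda*y
If x = 0 then y = 0, violating the constraint, so x, y != 0.
Dividing: y/x = x/y => x^2 = y^2 => y = x or y = -x
Constraint: 2x^2 = 27 => x^2 = 27/2 => x = +/-sqrt(27/2)
Critical points: (sqrt(27/2), sqrt(27/2)), (-sqrt(27/2), -sqrt(27/2)), (sqrt(27/2), -sqrt(27/2)), (-sqrt(27/2), sqrt(27/2))
  y = x:  xy = x^2 = 27/2  at (sqrt(27/2), sqrt(27/2)) and (-sqrt(27/2), -sqrt(27/2))
  y = -x: xy = -x^2 = -27/2 at (sqrt(27/2), -sqrt(27/2)) and (-sqrt(27/2), sqrt(27/2))
Maximum xy = 27/2 at (sqrt(27/2), sqrt(27/2)) and (-sqrt(27/2), -sqrt(27/2))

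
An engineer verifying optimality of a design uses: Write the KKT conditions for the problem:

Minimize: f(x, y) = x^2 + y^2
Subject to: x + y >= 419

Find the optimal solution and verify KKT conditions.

KKT conditions for min x^2 + y^2 s.t. x + y >= 419:
Stationarity: 2x = mu, 2y = mu
So x = y = mu/2.
Complementary slackness: mu*(x + y - 419) = 0
Primal feasibility: x + y >= 419; dual feasibility: mu >= 0
If mu = 0 then x = y = 0, but 0 + 0 < 419 is infeasible, so the constraint is active.
Constraint active: x + y = 2*(mu/2) = 419 => mu = 419
x = y = 419/2, f = 175561/2
Verify: stationarity 2*(419/2) = 419 = mu; primal 419/2 + 419/2 = 419 >= 419; dual mu = 419 >= 0; complementary slackness 419*(419 - 419) = 0. All KKT conditions hold.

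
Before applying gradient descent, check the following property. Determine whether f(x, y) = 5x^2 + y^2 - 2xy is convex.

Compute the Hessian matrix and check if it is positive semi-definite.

f(x,y) = 5x^2 + y^2 - 2xy
Hessian H = [[10, -2], [-2, 2]]
trace(H) = 12, det(H) = 16
Eigenvalues: (12 +/- sqrt(80)) / 2 = 10.47, 1.528
Since both eigenvalues > 0, f is convex.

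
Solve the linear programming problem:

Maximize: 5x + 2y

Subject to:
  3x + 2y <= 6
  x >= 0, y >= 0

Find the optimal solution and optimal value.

The feasible region has vertices at [(0, 0), (2, 0), (0, 3)].
Checking objective 5x + 2y at each vertex:
  (0, 0): 5*0 + 2*0 = 0
  (2, 0): 5*2 + 2*0 = 10
  (0, 3): 5*0 + 2*3 = 6
Maximum is 10 at (2, 0).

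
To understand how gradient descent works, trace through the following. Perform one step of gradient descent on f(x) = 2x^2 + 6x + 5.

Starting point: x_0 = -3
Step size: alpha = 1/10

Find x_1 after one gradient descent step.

f(x) = 2x^2 + 6x + 5
f'(x) = 4x + 6
f'(-3) = 4*-3 + (6) = -6
x_1 = x_0 - alpha * f'(x_0) = -3 - 1/10 * -6 = -12/5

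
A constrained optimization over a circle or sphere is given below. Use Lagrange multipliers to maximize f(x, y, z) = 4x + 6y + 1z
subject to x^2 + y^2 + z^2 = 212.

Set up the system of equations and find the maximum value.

Lagrange conditions: 4 = 2*lambda*x, 6 = 2*lambda*y, 1 = 2*lambda*z
So x:4 = y:6 = z:1, i.e. x = 4t, y = 6t, z = 1t
Constraint: t^2*(4^2 + 6^2 + 1^2) = 212
  t^2 * 53 = 212  =>  t = sqrt(4)
Maximum = 4*4t + 6*6t + 1*1t = 53*sqrt(4) = 106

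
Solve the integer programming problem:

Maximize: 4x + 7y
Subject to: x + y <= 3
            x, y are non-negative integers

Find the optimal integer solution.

Objective: 4x + 7y, constraint: x + y <= 3
Coefficient of y is 7 > coefficient of x is 4, so allocate the entire budget to y.
Optimal: x = 0, y = 3, value = 21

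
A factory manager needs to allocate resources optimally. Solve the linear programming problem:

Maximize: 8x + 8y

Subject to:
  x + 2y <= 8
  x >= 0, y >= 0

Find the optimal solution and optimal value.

The feasible region has vertices at [(0, 0), (8, 0), (0, 4)].
Checking objective 8x + 8y at each vertex:
  (0, 0): 8*0 + 8*0 = 0
  (8, 0): 8*8 + 8*0 = 64
  (0, 4): 8*0 + 8*4 = 32
Maximum is 64 at (8, 0).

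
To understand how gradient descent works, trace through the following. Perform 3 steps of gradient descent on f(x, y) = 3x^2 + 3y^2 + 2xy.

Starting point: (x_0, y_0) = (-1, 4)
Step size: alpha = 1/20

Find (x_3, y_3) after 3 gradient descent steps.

f(x,y) = 3x^2 + 3y^2 + 2xy
grad_x = 6x + 2y, grad_y = 6y + 2x
Step 1: grad = (2, 22), (-11/10, 29/10)
Step 2: grad = (-4/5, 76/5), (-53/50, 107/50)
Step 3: grad = (-52/25, 268/25), (-239/250, 401/250)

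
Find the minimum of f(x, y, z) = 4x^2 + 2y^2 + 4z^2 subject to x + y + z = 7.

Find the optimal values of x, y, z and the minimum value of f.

Using Lagrange multipliers on f = 4x^2 + 2y^2 + 4z^2 with constraint x + y + z = 7:
Conditions: 2*4*x = lambda, 2*2*y = lambda, 2*4*z = lambda
So x = lambda/8, y = lambda/4, z = lambda/8
Substituting into constraint: lambda * (1/2) = 7
lambda = 14
x = 7/4, y = 7/2, z = 7/4
Minimum value = 49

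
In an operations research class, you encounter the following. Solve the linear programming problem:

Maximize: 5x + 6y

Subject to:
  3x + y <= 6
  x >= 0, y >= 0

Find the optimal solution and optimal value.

The feasible region has vertices at [(0, 0), (2, 0), (0, 6)].
Checking objective 5x + 6y at each vertex:
  (0, 0): 5*0 + 6*0 = 0
  (2, 0): 5*2 + 6*0 = 10
  (0, 6): 5*0 + 6*6 = 36
Maximum is 36 at (0, 6).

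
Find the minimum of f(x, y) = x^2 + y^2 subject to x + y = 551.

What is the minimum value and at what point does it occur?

Substitute y = 551 - x into f(x,y) = x^2 + y^2:
g(x) = x^2 + (551 - x)^2 = 2x^2 - 1102x + 303601
g'(x) = 4x - 1102 = 0  =>  x = 551/2
y = 551 - 551/2 = 551/2
Minimum value = (551/2)^2 + (551/2)^2 = 303601/2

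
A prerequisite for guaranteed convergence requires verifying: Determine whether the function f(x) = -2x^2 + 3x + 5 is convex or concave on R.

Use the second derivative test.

f(x) = -2x^2 + 3x + 5
f'(x) = -4x + 3
f''(x) = -4
Since f''(x) = -4 < 0 for all x, f is concave on R.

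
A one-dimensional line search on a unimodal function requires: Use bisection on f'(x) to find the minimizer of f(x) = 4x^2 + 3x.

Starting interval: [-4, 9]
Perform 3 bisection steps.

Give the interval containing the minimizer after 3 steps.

Finding critical point of f(x) = 4x^2 + 3x using bisection on f'(x) = 8x + 3.
f'(x) = 0 when x = -3/8.
Starting interval: [-4, 9]
Step 1: mid = 5/2, f'(mid) = 23, new interval = [-4, 5/2]
Step 2: mid = -3/4, f'(mid) = -3, new interval = [-3/4, 5/2]
Step 3: mid = 7/8, f'(mid) = 10, new interval = [-3/4, 7/8]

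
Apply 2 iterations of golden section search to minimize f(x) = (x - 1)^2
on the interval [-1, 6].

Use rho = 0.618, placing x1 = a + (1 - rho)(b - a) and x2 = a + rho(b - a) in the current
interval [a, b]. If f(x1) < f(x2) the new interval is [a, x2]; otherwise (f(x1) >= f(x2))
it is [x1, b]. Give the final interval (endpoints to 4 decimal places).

Golden section search for min of f(x) = (x - 1)^2 on [-1, 6].
Each step: x1 = a + (1 - rho)(b - a), x2 = a + rho(b - a); if f(x1) < f(x2) keep [a, x2], otherwise keep [x1, b].
Step 1: [-1.0000, 6.0000], x1=1.6740 (f=0.4543), x2=3.3260 (f=5.4103); f(x1) < f(x2) => keep [-1.0000, 3.3260]
Step 2: [-1.0000, 3.3260], x1=0.6525 (f=0.1207), x2=1.6735 (f=0.4536); f(x1) < f(x2) => keep [-1.0000, 1.6735]
Final interval: [-1.0000, 1.6735]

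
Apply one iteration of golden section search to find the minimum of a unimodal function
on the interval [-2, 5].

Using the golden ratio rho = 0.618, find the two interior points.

Golden section search on [-2, 5].
Golden ratio rho = 0.618 (approx).
Interior points:
  x_1 = -2 + (1-0.618)*7 = 0.6740
  x_2 = -2 + 0.618*7 = 2.3260
Compare f(x_1) and f(x_2) to determine which subinterval to keep.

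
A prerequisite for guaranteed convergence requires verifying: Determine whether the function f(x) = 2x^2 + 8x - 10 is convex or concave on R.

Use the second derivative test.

f(x) = 2x^2 + 8x - 10
f'(x) = 4x + 8
f''(x) = 4
Since f''(x) = 4 > 0 for all x, f is convex on R.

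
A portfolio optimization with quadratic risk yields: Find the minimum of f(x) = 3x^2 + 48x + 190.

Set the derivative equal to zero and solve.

f(x) = 3x^2 + 48x + 190
f'(x) = 6x + (48) = 0
x = -48/6 = -8
f(-8) = -2
Since f''(x) = 6 > 0, this is a minimum.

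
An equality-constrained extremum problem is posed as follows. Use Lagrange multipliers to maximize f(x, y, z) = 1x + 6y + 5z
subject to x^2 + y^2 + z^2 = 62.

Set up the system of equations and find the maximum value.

Lagrange conditions: 1 = 2*lambda*x, 6 = 2*lambda*y, 5 = 2*lambda*z
So x:1 = y:6 = z:5, i.e. x = 1t, y = 6t, z = 5t
Constraint: t^2*(1^2 + 6^2 + 5^2) = 62
  t^2 * 62 = 62  =>  t = sqrt(1)
Maximum = 1*1t + 6*6t + 5*5t = 62*sqrt(1) = 62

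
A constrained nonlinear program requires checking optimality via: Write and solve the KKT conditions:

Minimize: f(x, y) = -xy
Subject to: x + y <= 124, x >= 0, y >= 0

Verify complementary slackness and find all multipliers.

Problem: min -xy s.t. x + y <= 124 (multiplier lambda), x >= 0 (mu_x), y >= 0 (mu_y)
KKT stationarity: -y + lambda - mu_x = 0, -x + lambda - mu_y = 0, with lambda, mu_x, mu_y >= 0
Complementary slackness: lambda*(x + y - 124) = 0, mu_x*x = 0, mu_y*y = 0
If lambda = 0: y = -mu_x <= 0 and x = -mu_y <= 0 force x = y = 0 with f = 0; but x = y = 62 is feasible with f = -3844 < 0, so this is not the minimum. Hence lambda > 0 and x + y = 124.
Try x > 0, y > 0 (so mu_x = mu_y = 0): y = lambda, x = lambda => x = y = lambda
x + y = 124 => 2*lambda = 124 => lambda = 62
x* = y* = 62 > 0, consistent with mu_x = mu_y = 0.
(Any feasible point with x = 0 or y = 0 has f = 0 > -3844, so the minimum is not on those boundaries.)
min(-xy) = -3844 (i.e. max xy = 3844)
Multipliers: lambda = 62, mu_x = 0, mu_y = 0
Complementary slackness: lambda*(x + y - 124) = 62*(62 + 62 - 124) = 0, mu_x*x = 0*62 = 0, mu_y*y = 0*62 = 0. Satisfied.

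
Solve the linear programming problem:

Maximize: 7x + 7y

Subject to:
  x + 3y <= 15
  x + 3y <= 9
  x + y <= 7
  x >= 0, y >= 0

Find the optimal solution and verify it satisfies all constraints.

Feasible vertices: (0, 0), (0, 3), (6, 1), (7, 0)
Objective 7x + 7y at each vertex:
  (0, 0): 0
  (0, 3): 21
  (6, 1): 49
  (7, 0): 49
Maximum is 49 at (6, 1).
Verify constraints at (x, y) = (6, 1):
  1*6 + 3*1 = 9 <= 15
  1*6 + 3*1 = 9 <= 9 (active)
  1*6 + 1*1 = 7 <= 7 (active)
  x = 6 >= 0, y = 1 >= 0. All constraints satisfied.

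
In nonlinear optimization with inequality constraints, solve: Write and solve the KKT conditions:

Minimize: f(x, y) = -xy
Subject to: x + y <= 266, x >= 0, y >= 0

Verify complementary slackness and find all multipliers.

Problem: min -xy s.t. x + y <= 266 (multiplier lambda), x >= 0 (mu_x), y >= 0 (mu_y)
KKT stationarity: -y + lambda - mu_x = 0, -x + lambda - mu_y = 0, with lambda, mu_x, mu_y >= 0
Complementary slackness: lambda*(x + y - 266) = 0, mu_x*x = 0, mu_y*y = 0
If lambda = 0: y = -mu_x <= 0 and x = -mu_y <= 0 force x = y = 0 with f = 0; but x = y = 133 is feasible with f = -17689 < 0, so this is not the minimum. Hence lambda > 0 and x + y = 266.
Try x > 0, y > 0 (so mu_x = mu_y = 0): y = lambda, x = lambda => x = y = lambda
x + y = 266 => 2*lambda = 266 => lambda = 133
x* = y* = 133 > 0, consistent with mu_x = mu_y = 0.
(Any feasible point with x = 0 or y = 0 has f = 0 > -17689, so the minimum is not on those boundaries.)
min(-xy) = -17689 (i.e. max xy = 17689)
Multipliers: lambda = 133, mu_x = 0, mu_y = 0
Complementary slackness: lambda*(x + y - 266) = 133*(133 + 133 - 266) = 0, mu_x*x = 0*133 = 0, mu_y*y = 0*133 = 0. Satisfied.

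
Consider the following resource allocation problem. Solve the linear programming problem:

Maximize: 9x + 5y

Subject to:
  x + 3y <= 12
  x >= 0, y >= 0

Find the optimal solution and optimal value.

The feasible region has vertices at [(0, 0), (12, 0), (0, 4)].
Checking objective 9x + 5y at each vertex:
  (0, 0): 9*0 + 5*0 = 0
  (12, 0): 9*12 + 5*0 = 108
  (0, 4): 9*0 + 5*4 = 20
Maximum is 108 at (12, 0).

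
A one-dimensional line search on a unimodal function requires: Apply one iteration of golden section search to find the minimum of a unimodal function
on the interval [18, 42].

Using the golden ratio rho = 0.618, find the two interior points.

Golden section search on [18, 42].
Golden ratio rho = 0.618 (approx).
Interior points:
  x_1 = 18 + (1-0.618)*24 = 27.1680
  x_2 = 18 + 0.618*24 = 32.8320
Compare f(x_1) and f(x_2) to determine which subinterval to keep.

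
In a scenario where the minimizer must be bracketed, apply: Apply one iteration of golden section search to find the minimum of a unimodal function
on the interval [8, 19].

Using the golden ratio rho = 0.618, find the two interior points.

Golden section search on [8, 19].
Golden ratio rho = 0.618 (approx).
Interior points:
  x_1 = 8 + (1-0.618)*11 = 12.2020
  x_2 = 8 + 0.618*11 = 14.7980
Compare f(x_1) and f(x_2) to determine which subinterval to keep.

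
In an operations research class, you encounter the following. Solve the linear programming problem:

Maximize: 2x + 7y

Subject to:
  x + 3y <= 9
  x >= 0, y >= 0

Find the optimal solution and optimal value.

The feasible region has vertices at [(0, 0), (9, 0), (0, 3)].
Checking objective 2x + 7y at each vertex:
  (0, 0): 2*0 + 7*0 = 0
  (9, 0): 2*9 + 7*0 = 18
  (0, 3): 2*0 + 7*3 = 21
Maximum is 21 at (0, 3).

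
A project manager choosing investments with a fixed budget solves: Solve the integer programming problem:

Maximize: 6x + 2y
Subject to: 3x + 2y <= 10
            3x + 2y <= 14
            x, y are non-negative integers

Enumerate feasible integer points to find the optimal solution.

Constraint 1: 3x + 2y <= 10
Constraint 2: 3x + 2y <= 14
Feasible x range (need y >= 0): 0 <= x <= min(10/3, 14/3) => x in {0, ..., 3}.
Enumerate feasible integer points row by row (the coefficient of y is 2 > 0, so for each x the largest feasible y gives the best value):
  x = 0: y <= min((10 - 3*0)/2, (14 - 3*0)/2) => y in {0, ..., 5}; best 6*0 + 2*5 = 10
  x = 1: y <= min((10 - 3*1)/2, (14 - 3*1)/2) => y in {0, ..., 3}; best 6*1 + 2*3 = 12
  x = 2: y <= min((10 - 3*2)/2, (14 - 3*2)/2) => y in {0, ..., 2}; best 6*2 + 2*2 = 16
  x = 3: y <= min((10 - 3*3)/2, (14 - 3*3)/2) => y in {0}; best 6*3 + 2*0 = 18
The maximum 6x + 2y = 18 is achieved at x = 3, y = 0.
Check: 3*3 + 2*0 = 9 <= 10 and 3*3 + 2*0 = 9 <= 14.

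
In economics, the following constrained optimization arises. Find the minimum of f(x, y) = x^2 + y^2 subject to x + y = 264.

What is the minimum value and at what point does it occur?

Substitute y = 264 - x into f(x,y) = x^2 + y^2:
g(x) = x^2 + (264 - x)^2 = 2x^2 - 528x + 69696
g'(x) = 4x - 528 = 0  =>  x = 132
y = 264 - 132 = 132
Minimum value = 132^2 + 132^2 = 34848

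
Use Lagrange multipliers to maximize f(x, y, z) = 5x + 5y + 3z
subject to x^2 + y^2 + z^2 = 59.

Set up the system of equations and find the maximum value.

Lagrange conditions: 5 = 2*lambda*x, 5 = 2*lambda*y, 3 = 2*lambda*z
So x:5 = y:5 = z:3, i.e. x = 5t, y = 5t, z = 3t
Constraint: t^2*(5^2 + 5^2 + 3^2) = 59
  t^2 * 59 = 59  =>  t = sqrt(1)
Maximum = 5*5t + 5*5t + 3*3t = 59*sqrt(1) = 59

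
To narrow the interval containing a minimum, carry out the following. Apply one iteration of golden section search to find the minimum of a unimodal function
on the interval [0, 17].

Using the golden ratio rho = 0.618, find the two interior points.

Golden section search on [0, 17].
Golden ratio rho = 0.618 (approx).
Interior points:
  x_1 = 0 + (1-0.618)*17 = 6.4940
  x_2 = 0 + 0.618*17 = 10.5060
Compare f(x_1) and f(x_2) to determine which subinterval to keep.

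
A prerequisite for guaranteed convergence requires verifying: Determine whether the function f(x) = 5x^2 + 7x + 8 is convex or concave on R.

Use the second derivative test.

f(x) = 5x^2 + 7x + 8
f'(x) = 10x + 7
f''(x) = 10
Since f''(x) = 10 > 0 for all x, f is convex on R.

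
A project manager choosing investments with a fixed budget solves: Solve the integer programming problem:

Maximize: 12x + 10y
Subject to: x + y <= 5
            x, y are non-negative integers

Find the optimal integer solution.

Objective: 12x + 10y, constraint: x + y <= 5
Coefficient of x is 12 >= coefficient of y is 10, so allocate the entire budget to x.
Optimal: x = 5, y = 0, value = 60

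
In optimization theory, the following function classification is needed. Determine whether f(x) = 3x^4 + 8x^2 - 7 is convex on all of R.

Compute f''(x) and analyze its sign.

f(x) = 3x^4 + 8x^2 - 7
f'(x) = 12x^3 + 16x
f''(x) = 36x^2 + 16
f''(x) = 36x^2 + 16 >= 16 > 0 for all x
Therefore, f is convex on R.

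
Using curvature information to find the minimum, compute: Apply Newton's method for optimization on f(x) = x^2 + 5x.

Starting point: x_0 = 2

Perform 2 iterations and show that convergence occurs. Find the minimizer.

f(x) = x^2 + 5x, f'(x) = 2x + (5), f''(x) = 2
Step 1: f'(2) = 9, x_1 = 2 - 9/2 = -5/2
Step 2: f'(-5/2) = 0, x_2 = -5/2 (converged)
Newton's method converges in 1 step for quadratics.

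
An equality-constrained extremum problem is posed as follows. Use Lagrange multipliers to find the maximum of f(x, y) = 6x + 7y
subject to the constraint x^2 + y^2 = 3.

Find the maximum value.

Set up Lagrange conditions: grad f = lambda * grad g
  6 = 2*lambda*x
  7 = 2*lambda*y
From these: x/y = 6/7, so x = 6t, y = 7t for some t.
Substitute into constraint: (6t)^2 + (7t)^2 = 3
  t^2 * 85 = 3
  t = sqrt(3/85)
Maximum = 6*x + 7*y = (6^2 + 7^2)*t = 85 * sqrt(3/85) = sqrt(255)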